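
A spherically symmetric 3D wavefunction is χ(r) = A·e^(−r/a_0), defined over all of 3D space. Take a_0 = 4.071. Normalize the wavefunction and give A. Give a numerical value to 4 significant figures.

A ≈ 0.06869

Normalization requires ∫|χ|² 4πr² dr = 1, integrated from 0 to ∞.
In 3D with spherical symmetry the volume element is 4πr² dr.
With ∫₀^∞ r^2 e^(−αr) dr = 2!/α^3, with χ = A·e^(−r/a_0), the integral evaluates to A²·[π·a_0^3].
Hence A² = 1/[π·a_0^3].
With a_0 = 4.071: A² = 0.0047179 and A = 0.068687.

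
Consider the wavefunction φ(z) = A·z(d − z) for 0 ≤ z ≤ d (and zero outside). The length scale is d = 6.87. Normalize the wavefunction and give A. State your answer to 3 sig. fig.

A ≈ 0.0443

We need A² ∫|f|² dz = 1, taking the integral from 0 to d.
The integral (without the A² prefactor) comes out to d^5/30.
Hence A² = 1/[d^5/30].
With d = 6.87: A² = 0.001960 and A = 0.04428.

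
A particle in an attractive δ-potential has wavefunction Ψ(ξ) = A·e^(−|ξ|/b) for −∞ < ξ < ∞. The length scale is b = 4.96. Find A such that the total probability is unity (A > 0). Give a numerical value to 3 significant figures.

We need A² ∫|f|² dξ = 1, taking the integral from −∞ to ∞.
Using ∫₀^∞ ξⁿ e^(−αξ) dξ = n!/αⁿ⁺¹, with Ψ = A·e^(−|ξ|/b), the integral evaluates to A²·[b].
So A² = (b)^(−1).
Substituting b = 4.96 gives A² = 0.2016, so A = 0.4490.

A ≈ 0.449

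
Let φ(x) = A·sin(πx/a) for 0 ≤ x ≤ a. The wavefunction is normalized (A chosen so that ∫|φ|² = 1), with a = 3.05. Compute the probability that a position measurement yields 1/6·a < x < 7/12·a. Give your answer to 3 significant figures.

|φ|² is the probability density, so P = ∫_{1/6·a}^{7/12·a} |φ|² dx.
The normalization integral ∫|φ|²dx over the whole domain equals a/2·A², and A² cancels in the ratio.
Substituting u = x/a, A² and the length scale cancel in the ratio: P = ∫_{1/6}^{7/12} sin(π·u)^2 du / ∫_{0}^{1} sin(π·u)^2 du.
Using ∫ sin(π·u)^2 du = u/2 - sin(2·π·u)/(4·π), the numerator is 1/(8·π) + √(3)/(8·π) + 5/24 and the denominator is 1/2.
Evaluating gives P = (3 + 3·√(3) + 5·π)/(12·π).

P ≈ 0.634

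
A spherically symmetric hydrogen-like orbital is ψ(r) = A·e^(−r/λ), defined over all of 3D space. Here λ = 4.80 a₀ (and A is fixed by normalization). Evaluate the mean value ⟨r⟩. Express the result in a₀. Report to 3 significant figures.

By definition ⟨r⟩ = ∫ r |ψ(r)|² 4πr² dr.
Evaluating both integrals, ⟨r⟩ = 3·λ/2.
With λ = 4.80, ⟨r⟩ = 7.200.

⟨r⟩ ≈ 7.20 a₀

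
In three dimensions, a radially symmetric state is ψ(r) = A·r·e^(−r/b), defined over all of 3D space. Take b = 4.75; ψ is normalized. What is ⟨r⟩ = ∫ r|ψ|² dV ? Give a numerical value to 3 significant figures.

⟨r⟩ ≈ 11.9

⟨r⟩ = ∫ r |ψ|² 4πr² dr over the full domain.
The ratio of the moment integral to the normalization integral gives ⟨r⟩ = 5·b/2.
Putting b = 4.75 gives 11.88.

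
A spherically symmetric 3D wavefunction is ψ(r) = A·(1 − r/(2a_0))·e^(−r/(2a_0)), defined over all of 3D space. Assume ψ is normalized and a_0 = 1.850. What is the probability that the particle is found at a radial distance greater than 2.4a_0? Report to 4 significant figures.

Integrate the radial probability density 4πr²|ψ|² over r > 2.4a_0.
The full normalization integral is A²·[8·π·a_0^3] = 1, fixing A².
In terms of u = r/a_0 (A², 4π and the length scale all cancel between numerator and denominator), P = [∫_{2.4}^{∞} u^2·(1 - u/2)^2·e^(-u) du] / [∫_{0}^{∞} u^2·(1 - u/2)^2·e^(-u) du].
With ∫ u^2·(1 - u/2)^2·e^(-u) du = -(u^4/4 + u^2 + 2·u + 2)·e^(-u) + C, the region integral is ≈ 1.89187 and the full one is 2.
Taking the ratio yields P = 0.94593.

P ≈ 0.9459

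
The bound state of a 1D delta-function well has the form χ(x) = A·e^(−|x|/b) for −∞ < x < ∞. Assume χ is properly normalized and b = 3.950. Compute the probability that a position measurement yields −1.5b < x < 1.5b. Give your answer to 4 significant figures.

P ≈ 0.9502

|χ|² is the probability density, so P = ∫_{−1.5b}^{1.5b} |χ|² dx.
With A² fixed by ∫|χ|² = 1, i.e. A² = (b)^(−1), substitute and integrate.
Both integrals are even about x = 0, so only the x ≥ 0 halves are needed (the factors of 2 cancel). Substituting u = x/b, A² and the length scale cancel in the ratio: P = ∫_{0}^{1.5} e^(-2·u) du / ∫_{0}^{∞} e^(-2·u) du.
Using ∫ e^(-2·u) du = -e^(-2·u)/2, the numerator is 1/2 - e^(-3)/2 and the denominator is 1/2.
The result is P = 0.95021.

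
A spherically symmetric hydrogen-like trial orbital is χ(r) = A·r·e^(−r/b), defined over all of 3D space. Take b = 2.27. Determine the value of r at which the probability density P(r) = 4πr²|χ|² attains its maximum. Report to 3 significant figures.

r ≈ 4.54

The maximum of P(r) = 4πr²|χ|² occurs where its derivative vanishes.
Solving yields r = 2·b.
With b = 2.27, the most probable radial distance is 4.540.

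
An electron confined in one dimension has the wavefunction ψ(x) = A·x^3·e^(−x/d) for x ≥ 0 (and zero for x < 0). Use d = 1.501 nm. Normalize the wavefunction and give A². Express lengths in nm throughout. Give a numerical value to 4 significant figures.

We need A² ∫|f|² dx = 1, taking the integral from 0 to ∞.
Using ∫₀^∞ xⁿ e^(−αx) dx = n!/αⁿ⁺¹, the integral (without the A² prefactor) comes out to 45·d^7/8.
Hence A² = 1/[45·d^7/8].
Substituting d = 1.501 gives A² = 0.010356, so A = 0.10177.

A^2 ≈ 0.01036 nm^(-7)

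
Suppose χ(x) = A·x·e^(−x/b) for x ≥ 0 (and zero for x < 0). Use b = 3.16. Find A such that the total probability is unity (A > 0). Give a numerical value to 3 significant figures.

A ≈ 0.356

We need A² ∫|f|² dx = 1, taking the integral from 0 to ∞.
With χ = A·x·e^(−x/b), the integral evaluates to A²·[b^3/4].
Substituting b = 3.16 gives A² = 0.1268, so A = 0.3560.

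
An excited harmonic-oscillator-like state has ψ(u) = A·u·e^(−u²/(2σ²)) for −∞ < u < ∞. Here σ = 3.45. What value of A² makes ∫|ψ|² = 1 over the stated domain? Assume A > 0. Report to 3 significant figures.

Require ∫ |ψ|² du = 1 over the whole domain.
With ∫_{−∞}^{∞} u^(2m) e^(−αu²) du = (2m−1)!!·√π / (2^m α^(m+1/2)), with ψ = A·u·e^(−u²/(2σ²)), the integral evaluates to A²·[√(π)·σ^3/2].
So A² = (√(π)·σ^3/2)^(−1).
With σ = 3.45: A² = 0.02748 and A = 0.1658.

A^2 ≈ 0.0275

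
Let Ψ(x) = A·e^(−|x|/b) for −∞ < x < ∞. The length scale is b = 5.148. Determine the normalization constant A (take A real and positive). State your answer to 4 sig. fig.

A ≈ 0.4407

Normalization requires ∫|Ψ|² dx = 1, integrated from −∞ to ∞.
Using ∫₀^∞ xⁿ e^(−αx) dx = n!/αⁿ⁺¹, with Ψ = A·e^(−|x|/b), the integral evaluates to A²·[b].
So A² = (b)^(−1).
With b = 5.148: A² = 0.19425 and A = 0.44074.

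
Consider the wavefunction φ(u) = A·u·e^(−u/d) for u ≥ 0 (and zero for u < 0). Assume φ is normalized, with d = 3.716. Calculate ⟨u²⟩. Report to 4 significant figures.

By definition ⟨u²⟩ = ∫ u^2 |φ(u)|² du.
Recall ∫₀^∞ u^m e^(−u/β) du = m!·β^(m+1), evaluating both integrals, ⟨u²⟩ = 3·d^2.
With d = 3.716, ⟨u^2⟩ = 41.426.

⟨u^2⟩ ≈ 41.43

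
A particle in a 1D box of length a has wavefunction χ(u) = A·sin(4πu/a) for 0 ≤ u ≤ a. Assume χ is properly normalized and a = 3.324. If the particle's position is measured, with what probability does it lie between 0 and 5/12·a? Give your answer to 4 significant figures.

P ≈ 0.4511

P = ∫_{0}^{5/12·a} |χ(u)|² du.
The normalization integral ∫|χ|²du over the whole domain equals a/2·A², and A² cancels in the ratio.
Substituting t = u/a, A² and the length scale cancel in the ratio: P = ∫_{0}^{5/12} sin(4·π·t)^2 dt / ∫_{0}^{1} sin(4·π·t)^2 dt.
An antiderivative of sin(4·π·t)^2 is t/2 - sin(4·π·t)·cos(4·π·t)/(8·π); evaluating from 0 to 5/12 gives √(3)/(32·π) + 5/24, while the full integral is 1/2.
This works out to P = √(3)/(16·π) + 5/12.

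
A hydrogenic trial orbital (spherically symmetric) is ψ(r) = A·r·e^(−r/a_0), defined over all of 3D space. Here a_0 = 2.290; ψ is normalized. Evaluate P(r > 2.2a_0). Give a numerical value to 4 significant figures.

P = ∫ |ψ|² 4πr² dr over r > 2.2a_0.
Normalization gives A² = 1/(3·π·a_0^5).
Let u = r/a_0; then A², 4π and the length scale all cancel, so P = ∫_{2.2}^{∞} u^4·e^(-2·u) du ÷ ∫_{0}^{∞} u^4·e^(-2·u) du.
Using ∫ u^4·e^(-2·u) du = -(u^4/2 + u^3 + 3·u^2/2 + 3·u/2 + 3/4)·e^(-2·u), the numerator is ≈ 0.413388 and the denominator is 3/4.
This evaluates to P = 0.55118.

P ≈ 0.5512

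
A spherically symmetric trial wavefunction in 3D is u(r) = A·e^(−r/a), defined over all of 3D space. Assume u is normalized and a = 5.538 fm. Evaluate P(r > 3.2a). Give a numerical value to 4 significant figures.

With dV = 4πr²dr, the probability is ∫|u|² dV over r > 3.2a.
A² is fixed by ∫₀^∞ 4πr²|u|² dr = 1, i.e. A² = (π·a^3)^(−1).
Let t = r/a; then A², 4π and the length scale all cancel, so P = ∫_{3.2}^{∞} t^2·e^(-2·t) dt ÷ ∫_{0}^{∞} t^2·e^(-2·t) dt.
With ∫ t^2·e^(-2·t) dt = -(2·t^2 + 2·t + 1)·e^(-2·t)/4 + C, the region integral is 697·e^(-32/5)/100 and the full one is 1/4.
This evaluates to P = 0.046324.

P ≈ 0.04632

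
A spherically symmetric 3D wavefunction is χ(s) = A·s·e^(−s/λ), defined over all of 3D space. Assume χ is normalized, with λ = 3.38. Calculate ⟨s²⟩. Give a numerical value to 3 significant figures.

⟨s²⟩ = ∫ s^2 |χ|² 4πs² ds over the full domain.
With ∫₀^∞ s^6 e^(−αs) ds = 6!/α^7, the ratio of the moment integral to the normalization integral gives ⟨s²⟩ = 15·λ^2/2.
With λ = 3.38, ⟨s^2⟩ = 85.68.

⟨s^2⟩ ≈ 85.7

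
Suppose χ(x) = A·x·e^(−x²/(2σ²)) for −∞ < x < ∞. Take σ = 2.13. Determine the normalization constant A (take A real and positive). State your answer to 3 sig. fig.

We need A² ∫|f|² dx = 1, taking the integral from −∞ to ∞.
With χ = A·x·e^(−x²/(2σ²)), the integral evaluates to A²·[√(π)·σ^3/2].
Setting this equal to 1 gives A² = 1/(√(π)·σ^3/2).
Substituting σ = 2.13 gives A² = 0.1168, so A = 0.3417.

A ≈ 0.342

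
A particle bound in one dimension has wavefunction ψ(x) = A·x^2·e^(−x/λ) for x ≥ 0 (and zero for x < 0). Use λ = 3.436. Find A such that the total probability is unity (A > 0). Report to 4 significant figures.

A ≈ 0.05276

The normalization condition is ∫|ψ|² dx = 1 from 0 to ∞.
Carrying out the integral gives A² · 3·λ^5/4.
Plugging in λ = 3.436 yields A = 0.052764.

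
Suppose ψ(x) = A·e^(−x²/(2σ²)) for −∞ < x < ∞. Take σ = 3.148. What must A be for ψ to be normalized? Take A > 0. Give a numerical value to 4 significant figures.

Normalization requires ∫|ψ|² dx = 1, integrated from −∞ to ∞.
With ∫_{−∞}^{∞} x^(2m) e^(−αx²) dx = (2m−1)!!·√π / (2^m α^(m+1/2)), with ψ = A·e^(−x²/(2σ²)), the integral evaluates to A²·[√(π)·σ].
Setting this equal to 1 gives A² = 1/(√(π)·σ).
With σ = 3.148: A² = 0.17922 and A = 0.42335.

A ≈ 0.4233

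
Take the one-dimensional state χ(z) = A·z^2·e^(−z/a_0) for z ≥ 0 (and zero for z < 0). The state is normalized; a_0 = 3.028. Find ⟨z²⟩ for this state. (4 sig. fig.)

⟨z²⟩ = ∫ z^2 |χ|² dz over the full domain.
With ∫₀^∞ z^6 e^(−αz) dz = 6!/α^7, since the A² factors cancel between numerator and denominator, ⟨z²⟩ = 15·a_0^2/2.
Putting a_0 = 3.028 gives 68.766.

⟨z^2⟩ ≈ 68.77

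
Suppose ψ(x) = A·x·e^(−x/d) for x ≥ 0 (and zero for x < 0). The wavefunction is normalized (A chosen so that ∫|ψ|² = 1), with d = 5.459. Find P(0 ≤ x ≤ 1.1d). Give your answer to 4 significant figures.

P ≈ 0.3773

P = ∫_{0}^{1.1d} |ψ(x)|² dx.
The normalization integral ∫|ψ|²dx over the whole domain equals d^3/4·A², and A² cancels in the ratio.
Substituting u = x/d, A² and the length scale cancel in the ratio: P = ∫_{0}^{1.1} u^2·e^(-2·u) du / ∫_{0}^{∞} u^2·e^(-2·u) du.
With ∫ u^2·e^(-2·u) du = -(2·u^2 + 2·u + 1)·e^(-2·u)/4 + C, the region integral is 1/4 - 281·e^(-11/5)/200 and the full one is 1/4.
This works out to P = 0.37729.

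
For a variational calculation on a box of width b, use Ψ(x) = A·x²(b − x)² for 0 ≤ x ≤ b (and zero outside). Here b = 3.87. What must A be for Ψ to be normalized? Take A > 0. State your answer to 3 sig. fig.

A ≈ 0.0569

Normalization requires ∫|Ψ|² dx = 1, integrated from 0 to b.
With Ψ = A·x²(b − x)², the integral evaluates to A²·[b^9/630].
Hence A² = 1/[b^9/630].
Plugging in b = 3.87 yields A = 0.05688.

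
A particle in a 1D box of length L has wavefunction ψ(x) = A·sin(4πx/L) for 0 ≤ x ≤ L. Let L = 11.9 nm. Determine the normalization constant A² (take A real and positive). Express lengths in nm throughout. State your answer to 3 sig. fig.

A^2 ≈ 0.168 nm^(-1)

We need A² ∫|f|² dx = 1, taking the integral from 0 to L.
Using sin²θ = (1 − cos 2θ)/2, ∫|ψ|² dx = A²·(L/2).
With L = 11.9: A² = 0.1681 and A = 0.4100.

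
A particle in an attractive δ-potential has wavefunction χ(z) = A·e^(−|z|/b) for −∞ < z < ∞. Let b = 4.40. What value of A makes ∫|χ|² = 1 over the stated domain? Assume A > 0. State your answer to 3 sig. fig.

We need A² ∫|f|² dz = 1, taking the integral from −∞ to ∞.
Using ∫₀^∞ zⁿ e^(−αz) dz = n!/αⁿ⁺¹, with χ = A·e^(−|z|/b), the integral evaluates to A²·[b].
Setting this equal to 1 gives A² = 1/(b).
Substituting b = 4.40 gives A² = 0.2273, so A = 0.4767.

A ≈ 0.477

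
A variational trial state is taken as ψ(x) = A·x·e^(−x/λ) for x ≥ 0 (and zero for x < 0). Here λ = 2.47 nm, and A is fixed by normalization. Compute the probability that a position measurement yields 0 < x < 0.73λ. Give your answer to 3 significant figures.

The probability is P = ∫ |ψ|² dx over [0, 0.73λ].
With A² fixed by ∫|ψ|² = 1, i.e. A² = (λ^3/4)^(−1), substitute and integrate.
In terms of u = x/λ (A² and the length scale cancel between numerator and denominator), P = [∫_{0}^{0.73} u^2·e^(-2·u) du] / [∫_{0}^{∞} u^2·e^(-2·u) du].
Using ∫ u^2·e^(-2·u) du = -(2·u^2 + 2·u + 1)·e^(-2·u)/4, the numerator is ≈ 0.045295 and the denominator is 1/4.
The result is P = 0.1812.

P ≈ 0.181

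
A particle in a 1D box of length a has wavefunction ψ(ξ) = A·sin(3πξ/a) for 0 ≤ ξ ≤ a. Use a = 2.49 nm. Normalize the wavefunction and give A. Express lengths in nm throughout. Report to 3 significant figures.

Normalization requires ∫|ψ|² dξ = 1, integrated from 0 to a.
With ∫₀^a sin²(nπξ/a) dξ = a/2, ∫|ψ|² dξ = A²·(a/2).
Hence A² = 1/[a/2].
Plugging in a = 2.49 yields A = 0.8962.

A ≈ 0.896 nm^(-1/2)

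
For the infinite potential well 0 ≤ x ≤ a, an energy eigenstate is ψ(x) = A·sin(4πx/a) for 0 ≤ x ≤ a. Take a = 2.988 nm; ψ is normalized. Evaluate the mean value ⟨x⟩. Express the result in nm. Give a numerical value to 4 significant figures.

By definition ⟨x⟩ = ∫ x |ψ(x)|² dx.
Using sin²θ = (1 − cos 2θ)/2, evaluating both integrals, ⟨x⟩ = a/2.
Putting a = 2.988 gives 1.4940.

⟨x⟩ ≈ 1.494 nm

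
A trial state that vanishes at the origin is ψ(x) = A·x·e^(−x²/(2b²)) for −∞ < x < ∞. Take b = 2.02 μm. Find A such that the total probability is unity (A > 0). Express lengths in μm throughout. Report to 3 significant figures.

A ≈ 0.370 μm^(-3/2)

We need A² ∫|f|² dx = 1, taking the integral from −∞ to ∞.
Carrying out the integral gives A² · √(π)·b^3/2.
Hence A² = 1/[√(π)·b^3/2].
Plugging in b = 2.02 yields A = 0.3700.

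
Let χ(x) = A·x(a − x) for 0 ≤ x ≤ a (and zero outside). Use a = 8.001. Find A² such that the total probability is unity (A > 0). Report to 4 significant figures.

We need A² ∫|f|² dx = 1, taking the integral from 0 to a.
The integral (without the A² prefactor) comes out to a^5/30.
Substituting a = 8.001 gives A² = 0.00091496, so A = 0.030248.

A^2 ≈ 0.0009150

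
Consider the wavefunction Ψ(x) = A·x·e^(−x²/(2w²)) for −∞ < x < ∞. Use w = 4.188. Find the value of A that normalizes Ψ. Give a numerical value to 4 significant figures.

Normalization requires ∫|Ψ|² dx = 1, integrated from −∞ to ∞.
Differentiating ∫e^(−αx²) dx = √(π/α) under α to get the higher moments, the integral (without the A² prefactor) comes out to √(π)·w^3/2.
Substituting w = 4.188 gives A² = 0.015362, so A = 0.12394.

A ≈ 0.1239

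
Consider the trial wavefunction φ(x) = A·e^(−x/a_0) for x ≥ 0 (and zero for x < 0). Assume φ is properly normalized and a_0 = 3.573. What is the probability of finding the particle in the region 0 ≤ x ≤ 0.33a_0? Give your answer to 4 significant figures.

P ≈ 0.4831

The probability is P = ∫ |φ|² dx over [0, 0.33a_0].
With A² fixed by ∫|φ|² = 1, i.e. A² = (a_0/2)^(−1), substitute and integrate.
Substituting u = x/a_0, A² and the length scale cancel in the ratio: P = ∫_{0}^{0.33} e^(-2·u) du / ∫_{0}^{∞} e^(-2·u) du.
An antiderivative of e^(-2·u) is -e^(-2·u)/2; evaluating from 0 to 0.33 gives 1/2 - e^(-33/50)/2, while the full integral is 1/2.
The result is P = 0.48315.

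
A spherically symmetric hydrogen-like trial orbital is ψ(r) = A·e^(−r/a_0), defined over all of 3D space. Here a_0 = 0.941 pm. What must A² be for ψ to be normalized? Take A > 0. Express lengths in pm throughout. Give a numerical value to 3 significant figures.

A^2 ≈ 0.382 pm^(-3)

The normalization condition is ∫|ψ|² 4πr² dr = 1 from 0 to ∞.
Recall ∫₀^∞ r^m e^(−r/β) dr = m!·β^(m+1), with ψ = A·e^(−r/a_0), the integral evaluates to A²·[π·a_0^3].
So A² = (π·a_0^3)^(−1).
Substituting a_0 = 0.941 gives A² = 0.3820, so A = 0.6181.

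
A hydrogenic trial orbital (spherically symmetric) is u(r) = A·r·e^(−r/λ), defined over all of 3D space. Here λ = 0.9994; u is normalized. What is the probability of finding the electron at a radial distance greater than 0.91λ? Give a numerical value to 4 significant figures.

P ≈ 0.9621

With dV = 4πr²dr, the probability is ∫|u|² dV over r > 0.91λ.
A² is fixed by ∫₀^∞ 4πr²|u|² dr = 1, i.e. A² = (3·π·λ^5)^(−1).
Substituting t = r/λ, A², 4π and the length scale all cancel in the ratio: P = ∫_{0.91}^{∞} t^4·e^(-2·t) dt / ∫_{0}^{∞} t^4·e^(-2·t) dt.
An antiderivative of t^4·e^(-2·t) is -(t^4/2 + t^3 + 3·t^2/2 + 3·t/2 + 3/4)·e^(-2·t); evaluating from 0.91 to ∞ gives ≈ 0.721597, while the full integral is 3/4.
This evaluates to P = 0.96213.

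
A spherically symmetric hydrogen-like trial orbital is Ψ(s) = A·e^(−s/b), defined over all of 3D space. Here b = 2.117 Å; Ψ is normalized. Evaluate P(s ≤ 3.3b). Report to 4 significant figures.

With dV = 4πs²ds, the probability is ∫|Ψ|² dV over s ≤ 3.3b.
A² is fixed by ∫₀^∞ 4πs²|Ψ|² ds = 1, i.e. A² = (π·b^3)^(−1).
In terms of u = s/b (A², 4π and the length scale all cancel between numerator and denominator), P = [∫_{0}^{3.3} u^2·e^(-2·u) du] / [∫_{0}^{∞} u^2·e^(-2·u) du].
Using ∫ u^2·e^(-2·u) du = -(2·u^2 + 2·u + 1)·e^(-2·u)/4, the numerator is 1/4 - 1469·e^(-33/5)/200 and the denominator is 1/4.
The region integral divided by the full integral gives P = 0.96003.

P ≈ 0.9600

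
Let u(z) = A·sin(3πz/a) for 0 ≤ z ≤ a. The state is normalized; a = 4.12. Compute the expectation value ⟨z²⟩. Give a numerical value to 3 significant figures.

⟨z^2⟩ ≈ 5.56

⟨z²⟩ = ∫ z^2 |u|² dz over the full domain.
Using sin²θ = (1 − cos 2θ)/2, since the A² factors cancel between numerator and denominator, ⟨z²⟩ = -a^2/(18·π^2) + a^2/3.
Putting a = 4.12 gives 5.563.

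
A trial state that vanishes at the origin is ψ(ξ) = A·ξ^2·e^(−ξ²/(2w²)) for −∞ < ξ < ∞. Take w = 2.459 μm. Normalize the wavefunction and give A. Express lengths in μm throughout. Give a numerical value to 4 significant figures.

A ≈ 0.09147 μm^(-5/2)

Normalization requires ∫|ψ|² dξ = 1, integrated from −∞ to ∞.
Using the Gaussian integral ∫_{−∞}^{∞} e^(−αξ²) dξ = √(π/α), carrying out the integral gives A² · 3·√(π)·w^5/4.
Setting this equal to 1 gives A² = 1/(3·√(π)·w^5/4).
Substituting w = 2.459 gives A² = 0.0083670, so A = 0.091471.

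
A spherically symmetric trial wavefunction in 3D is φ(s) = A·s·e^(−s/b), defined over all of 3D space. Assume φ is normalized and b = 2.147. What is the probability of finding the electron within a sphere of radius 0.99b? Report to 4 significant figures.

P ≈ 0.05087

With dV = 4πs²ds, the probability is ∫|φ|² dV over s ≤ 0.99b.
The full normalization integral is A²·[3·π·b^5] = 1, fixing A².
Substituting u = s/b, A², 4π and the length scale all cancel in the ratio: P = ∫_{0}^{0.99} u^4·e^(-2·u) du / ∫_{0}^{∞} u^4·e^(-2·u) du.
With ∫ u^4·e^(-2·u) du = -(u^4/2 + u^3 + 3·u^2/2 + 3·u/2 + 3/4)·e^(-2·u) + C, the region integral is ≈ 0.0381499 and the full one is 3/4.
This evaluates to P = 0.050867.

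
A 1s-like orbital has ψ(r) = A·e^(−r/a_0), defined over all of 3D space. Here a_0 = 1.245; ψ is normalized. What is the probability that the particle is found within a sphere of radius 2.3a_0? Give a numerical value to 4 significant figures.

P ≈ 0.8374

With dV = 4πr²dr, the probability is ∫|ψ|² dV over r ≤ 2.3a_0.
A² is fixed by ∫₀^∞ 4πr²|ψ|² dr = 1, i.e. A² = (π·a_0^3)^(−1).
Substituting u = r/a_0, A², 4π and the length scale all cancel in the ratio: P = ∫_{0}^{2.3} u^2·e^(-2·u) du / ∫_{0}^{∞} u^2·e^(-2·u) du.
Using ∫ u^2·e^(-2·u) du = -(2·u^2 + 2·u + 1)·e^(-2·u)/4, the numerator is 1/4 - 809·e^(-23/5)/200 and the denominator is 1/4.
Taking the ratio yields P = 0.83736.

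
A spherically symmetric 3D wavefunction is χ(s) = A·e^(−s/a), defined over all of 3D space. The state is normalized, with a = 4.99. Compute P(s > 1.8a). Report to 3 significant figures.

P ≈ 0.303

With dV = 4πs²ds, the probability is ∫|χ|² dV over s > 1.8a.
The full normalization integral is A²·[π·a^3] = 1, fixing A².
Substituting u = s/a, A², 4π and the length scale all cancel in the ratio: P = ∫_{1.8}^{∞} u^2·e^(-2·u) du / ∫_{0}^{∞} u^2·e^(-2·u) du.
An antiderivative of u^2·e^(-2·u) is -(2·u^2 + 2·u + 1)·e^(-2·u)/4; evaluating from 1.8 to ∞ gives 277·e^(-18/5)/100, while the full integral is 1/4.
This evaluates to P = 0.3027.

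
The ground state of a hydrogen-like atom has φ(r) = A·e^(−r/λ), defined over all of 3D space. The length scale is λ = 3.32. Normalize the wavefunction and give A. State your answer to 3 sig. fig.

Normalization requires ∫|φ|² 4πr² dr = 1, integrated from 0 to ∞.
The angular integral contributes 4π, leaving ∫₀^∞ r²|φ|² dr.
Recall ∫₀^∞ r^m e^(−r/β) dr = m!·β^(m+1), the integral (without the A² prefactor) comes out to π·λ^3.
Hence A² = 1/[π·λ^3].
With λ = 3.32: A² = 0.008698 and A = 0.09326.

A ≈ 0.0933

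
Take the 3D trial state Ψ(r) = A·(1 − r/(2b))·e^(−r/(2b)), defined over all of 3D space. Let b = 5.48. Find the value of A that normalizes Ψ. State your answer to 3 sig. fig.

A ≈ 0.0155

Normalization requires ∫|Ψ|² 4πr² dr = 1, integrated from 0 to ∞.
(Spherical symmetry: dV = 4πr² dr.)
Recall ∫₀^∞ r^m e^(−r/β) dr = m!·β^(m+1), ∫|Ψ|² 4πr² dr = A²·(8·π·b^3).
Setting this equal to 1 gives A² = 1/(8·π·b^3).
Plugging in b = 5.48 yields A = 0.01555.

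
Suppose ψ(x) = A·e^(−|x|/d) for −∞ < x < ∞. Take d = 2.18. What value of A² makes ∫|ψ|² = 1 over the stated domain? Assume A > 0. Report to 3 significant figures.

A^2 ≈ 0.459

The normalization condition is ∫|ψ|² dx = 1 from −∞ to ∞.
Carrying out the integral gives A² · d.
With d = 2.18: A² = 0.4587 and A = 0.6773.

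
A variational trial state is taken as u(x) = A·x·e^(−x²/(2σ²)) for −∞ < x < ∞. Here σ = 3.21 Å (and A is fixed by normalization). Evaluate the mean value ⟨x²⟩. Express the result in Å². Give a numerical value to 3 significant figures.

The expectation value is the |u|²-weighted average of x^2: ∫ x^2|u|² dx.
With ∫_{−∞}^{∞} x^(2m) e^(−αx²) dx = (2m−1)!!·√π / (2^m α^(m+1/2)), the ratio of the moment integral to the normalization integral gives ⟨x²⟩ = 3·σ^2/2.
Putting σ = 3.21 gives 15.46.

⟨x^2⟩ ≈ 15.5 Å^2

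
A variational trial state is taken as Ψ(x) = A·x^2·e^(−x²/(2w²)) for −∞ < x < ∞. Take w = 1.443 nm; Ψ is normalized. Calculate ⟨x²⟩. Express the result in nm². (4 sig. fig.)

⟨x²⟩ = ∫ x^2 |Ψ|² dx over the full domain.
The ratio of the moment integral to the normalization integral gives ⟨x²⟩ = 5·w^2/2.
With w = 1.443, ⟨x^2⟩ = 5.2056.

⟨x^2⟩ ≈ 5.206 nm^2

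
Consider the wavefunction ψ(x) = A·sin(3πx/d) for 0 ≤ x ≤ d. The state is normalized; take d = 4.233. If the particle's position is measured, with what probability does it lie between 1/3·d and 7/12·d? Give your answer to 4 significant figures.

P = ∫_{1/3·d}^{7/12·d} |ψ(x)|² dx.
The normalization integral ∫|ψ|²dx over the whole domain equals d/2·A², and A² cancels in the ratio.
Substituting u = x/d, A² and the length scale cancel in the ratio: P = ∫_{1/3}^{7/12} sin(3·π·u)^2 du / ∫_{0}^{1} sin(3·π·u)^2 du.
With ∫ sin(3·π·u)^2 du = u/2 - sin(6·π·u)/(12·π) + C, the region integral is 1/(12·π) + 1/8 and the full one is 1/2.
This works out to P = (2 + 3·π)/(12·π).

P ≈ 0.3031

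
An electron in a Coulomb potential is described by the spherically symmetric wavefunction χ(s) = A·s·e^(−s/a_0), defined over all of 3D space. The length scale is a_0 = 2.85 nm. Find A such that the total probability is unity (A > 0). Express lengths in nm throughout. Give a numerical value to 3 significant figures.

A ≈ 0.0238 nm^(-5/2)

Normalization requires ∫|χ|² 4πs² ds = 1, integrated from 0 to ∞.
Recall ∫₀^∞ s^m e^(−s/β) ds = m!·β^(m+1), carrying out the integral gives A² · 3·π·a_0^5.
With a_0 = 2.85: A² = 0.0005643 and A = 0.02375.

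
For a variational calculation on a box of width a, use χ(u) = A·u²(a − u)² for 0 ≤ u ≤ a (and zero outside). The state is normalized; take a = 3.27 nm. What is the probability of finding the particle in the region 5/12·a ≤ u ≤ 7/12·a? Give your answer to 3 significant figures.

P ≈ 0.395

The probability is P = ∫ |χ|² du over [5/12·a, 7/12·a].
With A² fixed by ∫|χ|² = 1, i.e. A² = (a^9/630)^(−1), substitute and integrate.
In terms of t = u/a (A² and the length scale cancel between numerator and denominator), P = [∫_{5/12}^{7/12} t^4·(1 - t)^4 dt] / [∫_{0}^{1} t^4·(1 - t)^4 dt].
With ∫ t^4·(1 - t)^4 dt = t^5·(70·t^4 - 315·t^3 + 540·t^2 - 420·t + 126)/630 + C, the region integral is ≈ 0.00062752 and the full one is 1/630.
The result is P = 0.3953.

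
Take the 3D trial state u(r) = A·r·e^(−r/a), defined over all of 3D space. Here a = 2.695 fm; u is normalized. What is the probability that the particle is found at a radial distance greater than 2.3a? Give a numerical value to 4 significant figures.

With dV = 4πr²dr, the probability is ∫|u|² dV over r > 2.3a.
Normalization gives A² = 1/(3·π·a^5).
Substituting t = r/a, A², 4π and the length scale all cancel in the ratio: P = ∫_{2.3}^{∞} t^4·e^(-2·t) dt / ∫_{0}^{∞} t^4·e^(-2·t) dt.
Using ∫ t^4·e^(-2·t) dt = -(t^4/2 + t^3 + 3·t^2/2 + 3·t/2 + 3/4)·e^(-2·t), the numerator is ≈ 0.384926 and the denominator is 3/4.
The region integral divided by the full integral gives P = 0.51323.

P ≈ 0.5132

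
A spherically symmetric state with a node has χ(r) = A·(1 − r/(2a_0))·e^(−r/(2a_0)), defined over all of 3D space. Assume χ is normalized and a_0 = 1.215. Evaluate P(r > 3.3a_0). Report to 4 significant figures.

With dV = 4πr²dr, the probability is ∫|χ|² dV over r > 3.3a_0.
The full normalization integral is A²·[8·π·a_0^3] = 1, fixing A².
Let u = r/a_0; then A², 4π and the length scale all cancel, so P = ∫_{3.3}^{∞} u^2·(1 - u/2)^2·e^(-u) du ÷ ∫_{0}^{∞} u^2·(1 - u/2)^2·e^(-u) du.
An antiderivative of u^2·(1 - u/2)^2·e^(-u) is -(u^4/4 + u^2 + 2·u + 2)·e^(-u); evaluating from 3.3 to ∞ gives ≈ 1.81237, while the full integral is 2.
The region integral divided by the full integral gives P = 0.90618.

P ≈ 0.9062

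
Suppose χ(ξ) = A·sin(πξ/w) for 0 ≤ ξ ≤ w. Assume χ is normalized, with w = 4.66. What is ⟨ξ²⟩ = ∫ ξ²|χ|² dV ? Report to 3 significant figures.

⟨ξ^2⟩ ≈ 6.14

The expectation value is the |χ|²-weighted average of ξ^2: ∫ ξ^2|χ|² dξ.
The ratio of the moment integral to the normalization integral gives ⟨ξ²⟩ = -w^2/(2·π^2) + w^2/3.
Putting w = 4.66 gives 6.138.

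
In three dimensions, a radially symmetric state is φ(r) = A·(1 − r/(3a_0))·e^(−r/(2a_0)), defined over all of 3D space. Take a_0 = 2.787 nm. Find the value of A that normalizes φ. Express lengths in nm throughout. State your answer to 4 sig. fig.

A ≈ 0.07426 nm^(-3/2)

We need A² ∫|f|² 4πr² dr = 1, taking the integral from 0 to ∞.
In 3D with spherical symmetry the volume element is 4πr² dr.
∫|φ|² 4πr² dr = A²·(8·π·a_0^3/3).
So A² = (8·π·a_0^3/3)^(−1).
Plugging in a_0 = 2.787 yields A = 0.074257.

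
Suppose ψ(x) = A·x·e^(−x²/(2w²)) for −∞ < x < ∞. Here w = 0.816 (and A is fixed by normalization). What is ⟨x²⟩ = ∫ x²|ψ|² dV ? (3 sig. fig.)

⟨x^2⟩ ≈ 0.999

⟨x²⟩ = ∫ x^2 |ψ|² dx over the full domain.
Differentiating ∫e^(−αx²) dx = √(π/α) under α to get the higher moments, since the A² factors cancel between numerator and denominator, ⟨x²⟩ = 3·w^2/2.
Putting w = 0.816 gives 0.9988.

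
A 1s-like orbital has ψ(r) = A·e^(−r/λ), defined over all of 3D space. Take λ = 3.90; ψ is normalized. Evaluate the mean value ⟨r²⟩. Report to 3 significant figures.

⟨r^2⟩ ≈ 45.6

By definition ⟨r²⟩ = ∫ r^2 |ψ(r)|² 4πr² dr.
The ratio of the moment integral to the normalization integral gives ⟨r²⟩ = 3·λ^2.
With λ = 3.90, ⟨r^2⟩ = 45.63.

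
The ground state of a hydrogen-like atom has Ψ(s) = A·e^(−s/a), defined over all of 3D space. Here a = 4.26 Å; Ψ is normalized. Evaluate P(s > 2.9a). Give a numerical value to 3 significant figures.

P ≈ 0.0715

Integrate the radial probability density 4πs²|Ψ|² over s > 2.9a.
A² is fixed by ∫₀^∞ 4πs²|Ψ|² ds = 1, i.e. A² = (π·a^3)^(−1).
In terms of u = s/a (A², 4π and the length scale all cancel between numerator and denominator), P = [∫_{2.9}^{∞} u^2·e^(-2·u) du] / [∫_{0}^{∞} u^2·e^(-2·u) du].
An antiderivative of u^2·e^(-2·u) is -(2·u^2 + 2·u + 1)·e^(-2·u)/4; evaluating from 2.9 to ∞ gives 1181·e^(-29/5)/200, while the full integral is 1/4.
Taking the ratio yields P = 0.07151.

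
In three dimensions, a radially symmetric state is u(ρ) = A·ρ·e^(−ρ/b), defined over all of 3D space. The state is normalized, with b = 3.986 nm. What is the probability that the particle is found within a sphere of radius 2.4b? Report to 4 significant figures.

P ≈ 0.5237

With dV = 4πρ²dρ, the probability is ∫|u|² dV over ρ ≤ 2.4b.
Normalization gives A² = 1/(3·π·b^5).
Substituting t = ρ/b, A², 4π and the length scale all cancel in the ratio: P = ∫_{0}^{2.4} t^4·e^(-2·t) dt / ∫_{0}^{∞} t^4·e^(-2·t) dt.
Using ∫ t^4·e^(-2·t) dt = -(t^4/2 + t^3 + 3·t^2/2 + 3·t/2 + 3/4)·e^(-2·t), the numerator is ≈ 0.392806 and the denominator is 3/4.
Taking the ratio yields P = 0.52374.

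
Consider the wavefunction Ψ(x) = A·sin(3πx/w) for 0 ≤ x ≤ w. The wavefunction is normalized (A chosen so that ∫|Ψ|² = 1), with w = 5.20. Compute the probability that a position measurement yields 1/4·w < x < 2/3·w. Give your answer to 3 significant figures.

P ≈ 0.364

P = ∫_{1/4·w}^{2/3·w} |Ψ(x)|² dx.
With A² fixed by ∫|Ψ|² = 1, i.e. A² = (w/2)^(−1), substitute and integrate.
Substituting u = x/w, A² and the length scale cancel in the ratio: P = ∫_{1/4}^{2/3} sin(3·π·u)^2 du / ∫_{0}^{1} sin(3·π·u)^2 du.
With ∫ sin(3·π·u)^2 du = u/2 - sin(6·π·u)/(12·π) + C, the region integral is 5/24 - 1/(12·π) and the full one is 1/2.
Evaluating gives P = (-2 + 5·π)/(12·π).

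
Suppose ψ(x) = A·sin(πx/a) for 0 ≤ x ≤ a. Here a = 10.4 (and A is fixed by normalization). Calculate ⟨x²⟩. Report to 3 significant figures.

By definition ⟨x²⟩ = ∫ x^2 |ψ(x)|² dx.
Using sin²θ = (1 − cos 2θ)/2, evaluating both integrals, ⟨x²⟩ = -a^2/(2·π^2) + a^2/3.
Putting a = 10.4 gives 30.57.

⟨x^2⟩ ≈ 30.6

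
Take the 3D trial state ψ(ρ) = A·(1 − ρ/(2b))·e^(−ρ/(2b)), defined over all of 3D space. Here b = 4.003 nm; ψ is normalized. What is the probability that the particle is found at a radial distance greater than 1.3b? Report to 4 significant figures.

P ≈ 0.9544

Integrate the radial probability density 4πρ²|ψ|² over ρ > 1.3b.
A² is fixed by ∫₀^∞ 4πρ²|ψ|² dρ = 1, i.e. A² = (8·π·b^3)^(−1).
Substituting u = ρ/b, A², 4π and the length scale all cancel in the ratio: P = ∫_{1.3}^{∞} u^2·(1 - u/2)^2·e^(-u) du / ∫_{0}^{∞} u^2·(1 - u/2)^2·e^(-u) du.
With ∫ u^2·(1 - u/2)^2·e^(-u) du = -(u^4/4 + u^2 + 2·u + 2)·e^(-u) + C, the region integral is ≈ 1.90882 and the full one is 2.
Taking the ratio yields P = 0.95441.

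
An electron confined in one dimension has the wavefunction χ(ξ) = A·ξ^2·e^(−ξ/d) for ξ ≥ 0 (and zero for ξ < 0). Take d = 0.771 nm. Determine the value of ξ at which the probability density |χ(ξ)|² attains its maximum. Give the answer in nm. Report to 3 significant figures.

Differentiate |χ(ξ)|² with respect to ξ and set to zero.
Solving yields ξ = 2·d.
With d = 0.771, the most probable position is 1.542 nm.

ξ ≈ 1.54 nm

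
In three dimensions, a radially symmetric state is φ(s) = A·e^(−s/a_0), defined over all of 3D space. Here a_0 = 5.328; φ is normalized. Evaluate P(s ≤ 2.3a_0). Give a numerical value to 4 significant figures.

P ≈ 0.8374

Integrate the radial probability density 4πs²|φ|² over s ≤ 2.3a_0.
Normalization gives A² = 1/(π·a_0^3).
Substituting u = s/a_0, A², 4π and the length scale all cancel in the ratio: P = ∫_{0}^{2.3} u^2·e^(-2·u) du / ∫_{0}^{∞} u^2·e^(-2·u) du.
Using ∫ u^2·e^(-2·u) du = -(2·u^2 + 2·u + 1)·e^(-2·u)/4, the numerator is 1/4 - 809·e^(-23/5)/200 and the denominator is 1/4.
Taking the ratio yields P = 0.83736.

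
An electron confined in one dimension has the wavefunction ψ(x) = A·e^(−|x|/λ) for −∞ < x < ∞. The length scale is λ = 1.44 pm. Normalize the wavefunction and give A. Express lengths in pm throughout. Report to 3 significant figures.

A ≈ 0.833 pm^(-1/2)

We need A² ∫|f|² dx = 1, taking the integral from −∞ to ∞.
With ψ = A·e^(−|x|/λ), the integral evaluates to A²·[λ].
Hence A² = 1/[λ].
With λ = 1.44: A² = 0.6944 and A = 0.8333.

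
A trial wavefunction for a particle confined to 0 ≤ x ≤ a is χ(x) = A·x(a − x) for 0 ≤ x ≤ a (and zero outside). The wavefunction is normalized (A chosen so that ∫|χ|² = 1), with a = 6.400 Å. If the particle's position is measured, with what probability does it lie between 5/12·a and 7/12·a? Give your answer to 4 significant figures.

P ≈ 0.3068

The probability is P = ∫ |χ|² dx over [5/12·a, 7/12·a].
With A² fixed by ∫|χ|² = 1, i.e. A² = (a^5/30)^(−1), substitute and integrate.
Let u = x/a; then A² and the length scale cancel, so P = ∫_{5/12}^{7/12} u^2·(1 - u)^2 du ÷ ∫_{0}^{1} u^2·(1 - u)^2 du.
An antiderivative of u^2·(1 - u)^2 is u^3·(6·u^2 - 15·u + 10)/30; evaluating from 5/12 to 7/12 gives ≈ 0.0102254, while the full integral is 1/30.
Taking the ratio, P = 0.30676.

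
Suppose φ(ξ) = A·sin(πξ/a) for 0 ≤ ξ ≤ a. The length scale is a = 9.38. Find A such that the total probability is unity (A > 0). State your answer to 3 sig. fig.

We need A² ∫|f|² dξ = 1, taking the integral from 0 to a.
With φ = A·sin(πξ/a), the integral evaluates to A²·[a/2].
So A² = (a/2)^(−1).
Plugging in a = 9.38 yields A = 0.4618.

A ≈ 0.462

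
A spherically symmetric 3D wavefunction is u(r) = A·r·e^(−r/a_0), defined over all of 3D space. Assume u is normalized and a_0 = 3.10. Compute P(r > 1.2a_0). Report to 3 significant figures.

P ≈ 0.904

Integrate the radial probability density 4πr²|u|² over r > 1.2a_0.
Normalization gives A² = 1/(3·π·a_0^5).
In terms of t = r/a_0 (A², 4π and the length scale all cancel between numerator and denominator), P = [∫_{1.2}^{∞} t^4·e^(-2·t) dt] / [∫_{0}^{∞} t^4·e^(-2·t) dt].
An antiderivative of t^4·e^(-2·t) is -(t^4/2 + t^3 + 3·t^2/2 + 3·t/2 + 3/4)·e^(-2·t); evaluating from 1.2 to ∞ gives ≈ 0.67810, while the full integral is 3/4.
The region integral divided by the full integral gives P = 0.9041.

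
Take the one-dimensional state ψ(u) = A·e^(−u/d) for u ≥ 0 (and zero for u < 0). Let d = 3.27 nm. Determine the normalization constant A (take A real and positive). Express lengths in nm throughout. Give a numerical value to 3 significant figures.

A ≈ 0.782 nm^(-1/2)

We need A² ∫|f|² du = 1, taking the integral from 0 to ∞.
Recall ∫₀^∞ u^m e^(−u/β) du = m!·β^(m+1), ∫|ψ|² du = A²·(d/2).
Setting this equal to 1 gives A² = 1/(d/2).
With d = 3.27: A² = 0.6116 and A = 0.7821.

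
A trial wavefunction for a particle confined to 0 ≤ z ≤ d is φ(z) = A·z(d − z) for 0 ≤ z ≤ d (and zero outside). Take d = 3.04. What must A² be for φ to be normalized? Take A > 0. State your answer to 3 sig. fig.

A^2 ≈ 0.116

The normalization condition is ∫|φ|² dz = 1 from 0 to d.
With φ = A·z(d − z), the integral evaluates to A²·[d^5/30].
Hence A² = 1/[d^5/30].
Plugging in d = 3.04 yields A = 0.3399.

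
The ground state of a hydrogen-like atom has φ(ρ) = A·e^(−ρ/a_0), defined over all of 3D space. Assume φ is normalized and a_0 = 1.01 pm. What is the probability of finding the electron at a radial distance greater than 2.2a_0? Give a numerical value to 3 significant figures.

With dV = 4πρ²dρ, the probability is ∫|φ|² dV over ρ > 2.2a_0.
Normalization gives A² = 1/(π·a_0^3).
Let u = ρ/a_0; then A², 4π and the length scale all cancel, so P = ∫_{2.2}^{∞} u^2·e^(-2·u) du ÷ ∫_{0}^{∞} u^2·e^(-2·u) du.
With ∫ u^2·e^(-2·u) du = -(2·u^2 + 2·u + 1)·e^(-2·u)/4 + C, the region integral is 377·e^(-22/5)/100 and the full one is 1/4.
Taking the ratio yields P = 0.1851.

P ≈ 0.185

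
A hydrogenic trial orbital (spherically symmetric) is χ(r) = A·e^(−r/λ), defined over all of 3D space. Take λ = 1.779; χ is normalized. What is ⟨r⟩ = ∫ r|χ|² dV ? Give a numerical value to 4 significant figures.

⟨r⟩ ≈ 2.669

⟨r⟩ = ∫ r |χ|² 4πr² dr over the full domain.
With ∫₀^∞ r^3 e^(−αr) dr = 3!/α^4, since the A² factors cancel between numerator and denominator, ⟨r⟩ = 3·λ/2.
Putting λ = 1.779 gives 2.6685.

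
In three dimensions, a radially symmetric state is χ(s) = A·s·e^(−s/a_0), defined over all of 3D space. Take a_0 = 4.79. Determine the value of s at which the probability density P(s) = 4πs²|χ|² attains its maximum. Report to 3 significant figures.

Set d/ds [P(s) = 4πs²|χ|²] = 0 and solve for s > 0.
Solving yields s = 2·a_0.
With a_0 = 4.79, the most probable radial distance is 9.580.

s ≈ 9.58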